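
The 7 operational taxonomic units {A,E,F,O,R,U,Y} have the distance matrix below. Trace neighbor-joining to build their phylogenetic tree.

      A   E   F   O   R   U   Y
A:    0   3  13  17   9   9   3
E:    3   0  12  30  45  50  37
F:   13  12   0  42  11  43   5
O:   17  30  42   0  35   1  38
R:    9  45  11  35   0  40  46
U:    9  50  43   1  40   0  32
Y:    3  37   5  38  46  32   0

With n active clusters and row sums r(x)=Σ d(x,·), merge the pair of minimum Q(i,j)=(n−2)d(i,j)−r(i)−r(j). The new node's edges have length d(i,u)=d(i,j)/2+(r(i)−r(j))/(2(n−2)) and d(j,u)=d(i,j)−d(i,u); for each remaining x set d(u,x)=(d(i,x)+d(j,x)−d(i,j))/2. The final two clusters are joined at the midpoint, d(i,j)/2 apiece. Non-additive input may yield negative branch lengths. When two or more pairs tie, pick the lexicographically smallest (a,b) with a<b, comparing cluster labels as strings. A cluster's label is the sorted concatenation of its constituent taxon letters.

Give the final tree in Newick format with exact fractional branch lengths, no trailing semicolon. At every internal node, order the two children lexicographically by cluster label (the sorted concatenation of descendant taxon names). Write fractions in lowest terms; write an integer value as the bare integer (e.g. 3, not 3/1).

1. join O+U (d=1, Q=-333) ⇒ OU; edges |O|=-7/10, |U|=17/10
  updated: d(A,OU)=25/2, d(E,OU)=79/2, d(F,OU)=42, d(OU,R)=37, d(OU,Y)=69/2
2. join F+Y (d=5, Q=-377/2) ⇒ FY; edges |F|=-45/16, |Y|=125/16
  updated: d(A,FY)=11/2, d(E,FY)=22, d(FY,OU)=143/4, d(FY,R)=26
3. join E+FY (d=22, Q=-531/4) ⇒ EFY; edges |E|=115/8, |FY|=61/8
  updated: d(A,EFY)=-27/4, d(EFY,OU)=213/8, d(EFY,R)=49/2
4. join A+EFY (d=-27/4, Q=-581/8) ⇒ AEFY; edges |A|=-345/32, |EFY|=129/32
  updated: d(AEFY,OU)=367/16, d(AEFY,R)=161/8
5. join AEFY+OU (d=367/16, Q=-1281/16) ⇒ AEFOUY; edges |AEFY|=97/32, |OU|=637/32
  updated: d(AEFOUY,R)=547/32
6. join AEFOUY+R (d=547/32) ⇒ AEFORUY; edges |AEFOUY|=547/64, |R|=547/64
final tree: (((A:-345/32,(E:115/8,(F:-45/16,Y:125/16):61/8):129/32):97/32,(O:-7/10,U:17/10):637/32):547/64,R:547/64)
total length: 1961/32

(((A:-345/32,(E:115/8,(F:-45/16,Y:125/16):61/8):129/32):97/32,(O:-7/10,U:17/10):637/32):547/64,R:547/64)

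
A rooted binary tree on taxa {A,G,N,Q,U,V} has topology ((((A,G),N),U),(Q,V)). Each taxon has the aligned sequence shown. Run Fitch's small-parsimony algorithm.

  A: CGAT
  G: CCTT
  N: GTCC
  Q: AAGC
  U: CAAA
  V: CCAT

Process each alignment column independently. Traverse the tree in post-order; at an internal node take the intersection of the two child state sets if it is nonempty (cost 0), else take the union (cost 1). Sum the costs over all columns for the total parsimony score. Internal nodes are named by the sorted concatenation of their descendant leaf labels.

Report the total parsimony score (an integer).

[col 0] AG: children A:{C}, G:{C} ∩→ {C}; cost 0
[col 0] AGN: children AG:{C}, N:{G} ∪→ {C,G}; cost 1
[col 0] AGNU: children AGN:{C,G}, U:{C} ∩→ {C}; cost 0
[col 0] QV: children Q:{A}, V:{C} ∪→ {A,C}; cost 1
[col 0] AGNQUV: children AGNU:{C}, QV:{A,C} ∩→ {C}; cost 0
[col 1] AG: children A:{G}, G:{C} ∪→ {C,G}; cost 1
[col 1] AGN: children AG:{C,G}, N:{T} ∪→ {C,G,T}; cost 1
[col 1] AGNU: children AGN:{C,G,T}, U:{A} ∪→ {A,C,G,T}; cost 1
[col 1] QV: children Q:{A}, V:{C} ∪→ {A,C}; cost 1
[col 1] AGNQUV: children AGNU:{A,C,G,T}, QV:{A,C} ∩→ {A,C}; cost 0
[col 2] AG: children A:{A}, G:{T} ∪→ {A,T}; cost 1
[col 2] AGN: children AG:{A,T}, N:{C} ∪→ {A,C,T}; cost 1
[col 2] AGNU: children AGN:{A,C,T}, U:{A} ∩→ {A}; cost 0
[col 2] QV: children Q:{G}, V:{A} ∪→ {A,G}; cost 1
[col 2] AGNQUV: children AGNU:{A}, QV:{A,G} ∩→ {A}; cost 0
[col 3] AG: children A:{T}, G:{T} ∩→ {T}; cost 0
[col 3] AGN: children AG:{T}, N:{C} ∪→ {C,T}; cost 1
[col 3] AGNU: children AGN:{C,T}, U:{A} ∪→ {A,C,T}; cost 1
[col 3] QV: children Q:{C}, V:{T} ∪→ {C,T}; cost 1
[col 3] AGNQUV: children AGNU:{A,C,T}, QV:{C,T} ∩→ {C,T}; cost 0
per-site changes: [2, 4, 3, 3]; total = 12

12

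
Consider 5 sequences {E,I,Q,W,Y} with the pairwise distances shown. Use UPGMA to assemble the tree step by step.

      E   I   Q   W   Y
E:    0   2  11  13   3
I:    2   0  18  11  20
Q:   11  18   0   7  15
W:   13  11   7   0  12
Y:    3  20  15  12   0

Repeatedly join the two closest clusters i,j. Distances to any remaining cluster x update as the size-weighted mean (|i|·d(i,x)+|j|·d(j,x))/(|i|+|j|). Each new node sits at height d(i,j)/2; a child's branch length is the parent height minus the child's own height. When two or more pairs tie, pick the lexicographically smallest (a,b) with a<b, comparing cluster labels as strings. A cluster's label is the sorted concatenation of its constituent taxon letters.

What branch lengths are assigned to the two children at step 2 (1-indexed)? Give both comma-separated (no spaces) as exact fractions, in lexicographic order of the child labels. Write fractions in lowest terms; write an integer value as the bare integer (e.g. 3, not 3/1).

iteration 1: select E,I (d=2); attach at lengths (1, 1); label the merged cluster EI
  updated: d(EI,Q)=29/2, d(EI,W)=12, d(EI,Y)=23/2
iteration 2: select Q,W (d=7); attach at lengths (7/2, 7/2); label the merged cluster QW
  updated: d(EI,QW)=53/4, d(QW,Y)=27/2
iteration 3: select EI,Y (d=23/2); attach at lengths (19/4, 23/4); label the merged cluster EIY
  updated: d(EIY,QW)=40/3
iteration 4: select EIY,QW (d=40/3); attach at lengths (11/12, 19/6); label the merged cluster EIQWY
final tree: (((E:1,I:1):19/4,Y:23/4):11/12,(Q:7/2,W:7/2):19/6)
total length: 283/12

7/2,7/2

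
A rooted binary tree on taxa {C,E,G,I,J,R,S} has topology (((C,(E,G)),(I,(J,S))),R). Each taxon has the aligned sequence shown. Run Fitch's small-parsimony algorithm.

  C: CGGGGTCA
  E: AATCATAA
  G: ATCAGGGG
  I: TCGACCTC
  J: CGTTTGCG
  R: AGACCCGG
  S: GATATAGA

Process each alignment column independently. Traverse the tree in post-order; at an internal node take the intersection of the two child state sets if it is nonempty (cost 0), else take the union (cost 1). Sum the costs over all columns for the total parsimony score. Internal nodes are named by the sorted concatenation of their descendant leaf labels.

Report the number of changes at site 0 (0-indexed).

EG@0: {A} ∩ {A} = {A} (intersection, +0)
CEG@0: {C} ∪ {A} = {A,C} (union, +1)
JS@0: {C} ∪ {G} = {C,G} (union, +1)
IJS@0: {T} ∪ {C,G} = {C,G,T} (union, +1)
CEGIJS@0: {A,C} ∩ {C,G,T} = {C} (intersection, +0)
CEGIJRS@0: {C} ∪ {A} = {A,C} (union, +1)
EG@1: {A} ∪ {T} = {A,T} (union, +1)
CEG@1: {G} ∪ {A,T} = {A,G,T} (union, +1)
JS@1: {G} ∪ {A} = {A,G} (union, +1)
IJS@1: {C} ∪ {A,G} = {A,C,G} (union, +1)
CEGIJS@1: {A,G,T} ∩ {A,C,G} = {A,G} (intersection, +0)
CEGIJRS@1: {A,G} ∩ {G} = {G} (intersection, +0)
EG@2: {T} ∪ {C} = {C,T} (union, +1)
CEG@2: {G} ∪ {C,T} = {C,G,T} (union, +1)
JS@2: {T} ∩ {T} = {T} (intersection, +0)
IJS@2: {G} ∪ {T} = {G,T} (union, +1)
CEGIJS@2: {C,G,T} ∩ {G,T} = {G,T} (intersection, +0)
CEGIJRS@2: {G,T} ∪ {A} = {A,G,T} (union, +1)
EG@3: {C} ∪ {A} = {A,C} (union, +1)
CEG@3: {G} ∪ {A,C} = {A,C,G} (union, +1)
JS@3: {T} ∪ {A} = {A,T} (union, +1)
IJS@3: {A} ∩ {A,T} = {A} (intersection, +0)
CEGIJS@3: {A,C,G} ∩ {A} = {A} (intersection, +0)
CEGIJRS@3: {A} ∪ {C} = {A,C} (union, +1)
EG@4: {A} ∪ {G} = {A,G} (union, +1)
CEG@4: {G} ∩ {A,G} = {G} (intersection, +0)
JS@4: {T} ∩ {T} = {T} (intersection, +0)
IJS@4: {C} ∪ {T} = {C,T} (union, +1)
CEGIJS@4: {G} ∪ {C,T} = {C,G,T} (union, +1)
CEGIJRS@4: {C,G,T} ∩ {C} = {C} (intersection, +0)
EG@5: {T} ∪ {G} = {G,T} (union, +1)
CEG@5: {T} ∩ {G,T} = {T} (intersection, +0)
JS@5: {G} ∪ {A} = {A,G} (union, +1)
IJS@5: {C} ∪ {A,G} = {A,C,G} (union, +1)
CEGIJS@5: {T} ∪ {A,C,G} = {A,C,G,T} (union, +1)
CEGIJRS@5: {A,C,G,T} ∩ {C} = {C} (intersection, +0)
EG@6: {A} ∪ {G} = {A,G} (union, +1)
CEG@6: {C} ∪ {A,G} = {A,C,G} (union, +1)
JS@6: {C} ∪ {G} = {C,G} (union, +1)
IJS@6: {T} ∪ {C,G} = {C,G,T} (union, +1)
CEGIJS@6: {A,C,G} ∩ {C,G,T} = {C,G} (intersection, +0)
CEGIJRS@6: {C,G} ∩ {G} = {G} (intersection, +0)
EG@7: {A} ∪ {G} = {A,G} (union, +1)
CEG@7: {A} ∩ {A,G} = {A} (intersection, +0)
JS@7: {G} ∪ {A} = {A,G} (union, +1)
IJS@7: {C} ∪ {A,G} = {A,C,G} (union, +1)
CEGIJS@7: {A} ∩ {A,C,G} = {A} (intersection, +0)
CEGIJRS@7: {A} ∪ {G} = {A,G} (union, +1)
per-site changes: [4, 4, 4, 4, 3, 4, 4, 4]; total = 31

4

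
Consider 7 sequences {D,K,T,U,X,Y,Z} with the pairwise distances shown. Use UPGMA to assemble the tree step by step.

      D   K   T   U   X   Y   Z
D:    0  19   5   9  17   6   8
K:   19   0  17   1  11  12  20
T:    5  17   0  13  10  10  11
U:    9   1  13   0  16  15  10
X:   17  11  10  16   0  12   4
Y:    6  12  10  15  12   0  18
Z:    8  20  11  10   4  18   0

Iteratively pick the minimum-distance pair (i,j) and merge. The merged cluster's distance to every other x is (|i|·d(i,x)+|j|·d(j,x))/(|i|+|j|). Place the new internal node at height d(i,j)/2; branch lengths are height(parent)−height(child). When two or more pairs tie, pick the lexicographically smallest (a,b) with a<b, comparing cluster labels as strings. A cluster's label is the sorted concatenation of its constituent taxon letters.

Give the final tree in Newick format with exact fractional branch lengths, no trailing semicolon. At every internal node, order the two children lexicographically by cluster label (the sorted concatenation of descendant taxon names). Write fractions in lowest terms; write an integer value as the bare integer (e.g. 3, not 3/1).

((((D:5/2,T:5/2):3/2,Y:4):7/3,(X:2,Z:2):13/3):23/30,(K:1/2,U:1/2):33/5)

1. join K+U (d=1) ⇒ KU; edges |K|=1/2, |U|=1/2
  updated: d(D,KU)=14, d(KU,T)=15, d(KU,X)=27/2, d(KU,Y)=27/2, d(KU,Z)=15
2. join X+Z (d=4) ⇒ XZ; edges |X|=2, |Z|=2
  updated: d(D,XZ)=25/2, d(KU,XZ)=57/4, d(T,XZ)=21/2, d(XZ,Y)=15
3. join D+T (d=5) ⇒ DT; edges |D|=5/2, |T|=5/2
  updated: d(DT,KU)=29/2, d(DT,XZ)=23/2, d(DT,Y)=8
4. join DT+Y (d=8) ⇒ DTY; edges |DT|=3/2, |Y|=4
  updated: d(DTY,KU)=85/6, d(DTY,XZ)=38/3
5. join DTY+XZ (d=38/3) ⇒ DTXYZ; edges |DTY|=7/3, |XZ|=13/3
  updated: d(DTXYZ,KU)=71/5
6. join DTXYZ+KU (d=71/5) ⇒ DKTUXYZ; edges |DTXYZ|=23/30, |KU|=33/5
final tree: ((((D:5/2,T:5/2):3/2,Y:4):7/3,(X:2,Z:2):13/3):23/30,(K:1/2,U:1/2):33/5)
total length: 443/15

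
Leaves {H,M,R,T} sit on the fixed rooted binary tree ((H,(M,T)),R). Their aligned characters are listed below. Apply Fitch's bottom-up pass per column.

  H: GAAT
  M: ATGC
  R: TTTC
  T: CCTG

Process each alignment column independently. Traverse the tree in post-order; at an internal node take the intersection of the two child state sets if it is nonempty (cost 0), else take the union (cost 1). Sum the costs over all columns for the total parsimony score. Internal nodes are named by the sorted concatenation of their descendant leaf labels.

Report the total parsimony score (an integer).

site 0, node MT: M={A} ∪ T={C} → {A,C} (+1)
site 0, node HMT: H={G} ∪ MT={A,C} → {A,C,G} (+1)
site 0, node HMRT: HMT={A,C,G} ∪ R={T} → {A,C,G,T} (+1)
site 1, node MT: M={T} ∪ T={C} → {C,T} (+1)
site 1, node HMT: H={A} ∪ MT={C,T} → {A,C,T} (+1)
site 1, node HMRT: HMT={A,C,T} ∩ R={T} → {T} (+0)
site 2, node MT: M={G} ∪ T={T} → {G,T} (+1)
site 2, node HMT: H={A} ∪ MT={G,T} → {A,G,T} (+1)
site 2, node HMRT: HMT={A,G,T} ∩ R={T} → {T} (+0)
site 3, node MT: M={C} ∪ T={G} → {C,G} (+1)
site 3, node HMT: H={T} ∪ MT={C,G} → {C,G,T} (+1)
site 3, node HMRT: HMT={C,G,T} ∩ R={C} → {C} (+0)
per-site changes: [3, 2, 2, 2]; total = 9

9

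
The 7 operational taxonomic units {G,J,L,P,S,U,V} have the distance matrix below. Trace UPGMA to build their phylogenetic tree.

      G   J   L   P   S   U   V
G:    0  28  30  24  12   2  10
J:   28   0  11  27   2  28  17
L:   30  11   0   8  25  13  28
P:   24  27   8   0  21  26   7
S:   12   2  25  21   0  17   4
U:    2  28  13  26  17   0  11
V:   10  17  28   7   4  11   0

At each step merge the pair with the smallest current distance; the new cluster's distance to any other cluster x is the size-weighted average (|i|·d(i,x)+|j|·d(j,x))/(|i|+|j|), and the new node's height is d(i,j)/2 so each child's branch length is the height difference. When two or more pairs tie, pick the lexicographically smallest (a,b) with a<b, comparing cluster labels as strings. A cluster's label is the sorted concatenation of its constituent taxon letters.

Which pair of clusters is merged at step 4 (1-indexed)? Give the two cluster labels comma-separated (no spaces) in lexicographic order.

JS,PV

1. join G+U (d=2) ⇒ GU; edges |G|=1, |U|=1
  updated: d(GU,J)=28, d(GU,L)=43/2, d(GU,P)=25, d(GU,S)=29/2, d(GU,V)=21/2
2. join J+S (d=2) ⇒ JS; edges |J|=1, |S|=1
  updated: d(GU,JS)=85/4, d(JS,L)=18, d(JS,P)=24, d(JS,V)=21/2
3. join P+V (d=7) ⇒ PV; edges |P|=7/2, |V|=7/2
  updated: d(GU,PV)=71/4, d(JS,PV)=69/4, d(L,PV)=18
4. join JS+PV (d=69/4) ⇒ JPSV; edges |JS|=61/8, |PV|=41/8
  updated: d(GU,JPSV)=39/2, d(JPSV,L)=18
5. join JPSV+L (d=18) ⇒ JLPSV; edges |JPSV|=3/8, |L|=9
  updated: d(GU,JLPSV)=199/10
6. join GU+JLPSV (d=199/10) ⇒ GJLPSUV; edges |GU|=179/20, |JLPSV|=19/20
final tree: ((G:1,U:1):179/20,(((J:1,S:1):61/8,(P:7/2,V:7/2):41/8):3/8,L:9):19/20)
total length: 1721/40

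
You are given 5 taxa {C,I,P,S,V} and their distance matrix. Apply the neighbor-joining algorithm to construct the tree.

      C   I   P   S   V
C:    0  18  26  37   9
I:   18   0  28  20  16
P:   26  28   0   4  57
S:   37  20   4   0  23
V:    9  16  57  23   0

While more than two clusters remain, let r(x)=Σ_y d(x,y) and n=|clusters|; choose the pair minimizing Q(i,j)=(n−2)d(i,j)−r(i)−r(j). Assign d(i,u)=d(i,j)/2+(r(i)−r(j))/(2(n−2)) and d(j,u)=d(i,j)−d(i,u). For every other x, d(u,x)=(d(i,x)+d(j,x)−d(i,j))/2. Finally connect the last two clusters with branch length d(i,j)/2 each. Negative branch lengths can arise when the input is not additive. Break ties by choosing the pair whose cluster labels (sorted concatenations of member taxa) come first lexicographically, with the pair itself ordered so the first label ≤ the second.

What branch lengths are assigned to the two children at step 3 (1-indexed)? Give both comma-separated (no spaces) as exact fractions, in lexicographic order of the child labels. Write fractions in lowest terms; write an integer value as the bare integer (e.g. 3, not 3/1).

1. join P+S (d=4, Q=-187) ⇒ PS; edges |P|=43/6, |S|=-19/6
  updated: d(C,PS)=59/2, d(I,PS)=22, d(PS,V)=38
2. join C+V (d=9, Q=-203/2) ⇒ CV; edges |C|=23/8, |V|=49/8
  updated: d(CV,I)=25/2, d(CV,PS)=117/4
3. join CV+I (d=25/2, Q=-255/4) ⇒ CIV; edges |CV|=79/8, |I|=21/8
  updated: d(CIV,PS)=155/8
4. join CIV+PS (d=155/8) ⇒ CIPSV; edges |CIV|=155/16, |PS|=155/16
final tree: (((C:23/8,V:49/8):79/8,I:21/8):155/16,(P:43/6,S:-19/6):155/16)
total length: 359/8

79/8,21/8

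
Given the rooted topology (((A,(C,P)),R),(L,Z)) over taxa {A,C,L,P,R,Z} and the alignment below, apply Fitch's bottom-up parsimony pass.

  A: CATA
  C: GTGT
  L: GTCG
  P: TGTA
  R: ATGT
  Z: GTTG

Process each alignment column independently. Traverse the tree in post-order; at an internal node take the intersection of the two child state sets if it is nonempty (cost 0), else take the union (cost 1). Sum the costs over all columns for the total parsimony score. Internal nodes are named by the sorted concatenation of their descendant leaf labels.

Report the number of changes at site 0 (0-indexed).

CP@0: {G} ∪ {T} = {G,T} (union, +1)
ACP@0: {C} ∪ {G,T} = {C,G,T} (union, +1)
ACPR@0: {C,G,T} ∪ {A} = {A,C,G,T} (union, +1)
LZ@0: {G} ∩ {G} = {G} (intersection, +0)
ACLPRZ@0: {A,C,G,T} ∩ {G} = {G} (intersection, +0)
CP@1: {T} ∪ {G} = {G,T} (union, +1)
ACP@1: {A} ∪ {G,T} = {A,G,T} (union, +1)
ACPR@1: {A,G,T} ∩ {T} = {T} (intersection, +0)
LZ@1: {T} ∩ {T} = {T} (intersection, +0)
ACLPRZ@1: {T} ∩ {T} = {T} (intersection, +0)
CP@2: {G} ∪ {T} = {G,T} (union, +1)
ACP@2: {T} ∩ {G,T} = {T} (intersection, +0)
ACPR@2: {T} ∪ {G} = {G,T} (union, +1)
LZ@2: {C} ∪ {T} = {C,T} (union, +1)
ACLPRZ@2: {G,T} ∩ {C,T} = {T} (intersection, +0)
CP@3: {T} ∪ {A} = {A,T} (union, +1)
ACP@3: {A} ∩ {A,T} = {A} (intersection, +0)
ACPR@3: {A} ∪ {T} = {A,T} (union, +1)
LZ@3: {G} ∩ {G} = {G} (intersection, +0)
ACLPRZ@3: {A,T} ∪ {G} = {A,G,T} (union, +1)
per-site changes: [3, 2, 3, 3]; total = 11

3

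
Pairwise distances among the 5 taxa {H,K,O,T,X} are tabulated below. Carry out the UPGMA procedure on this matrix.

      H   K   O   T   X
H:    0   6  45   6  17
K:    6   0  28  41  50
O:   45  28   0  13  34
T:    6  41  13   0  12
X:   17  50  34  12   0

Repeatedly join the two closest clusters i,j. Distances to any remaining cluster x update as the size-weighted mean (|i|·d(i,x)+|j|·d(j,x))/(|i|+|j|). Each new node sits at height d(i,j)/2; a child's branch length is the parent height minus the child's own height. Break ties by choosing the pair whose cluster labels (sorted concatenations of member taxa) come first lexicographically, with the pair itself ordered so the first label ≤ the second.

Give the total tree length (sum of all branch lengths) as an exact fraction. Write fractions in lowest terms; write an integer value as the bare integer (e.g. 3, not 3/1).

step 1: merge (H,K) at d=6; branch lengths H→3, K→3; new cluster HK
  updated: d(HK,O)=73/2, d(HK,T)=47/2, d(HK,X)=67/2
step 2: merge (T,X) at d=12; branch lengths T→6, X→6; new cluster TX
  updated: d(HK,TX)=57/2, d(O,TX)=47/2
step 3: merge (O,TX) at d=47/2; branch lengths O→47/4, TX→23/4; new cluster OTX
  updated: d(HK,OTX)=187/6
step 4: merge (HK,OTX) at d=187/6; branch lengths HK→151/12, OTX→23/6; new cluster HKOTX
final tree: ((H:3,K:3):151/12,(O:47/4,(T:6,X:6):23/4):23/6)
total length: 623/12

623/12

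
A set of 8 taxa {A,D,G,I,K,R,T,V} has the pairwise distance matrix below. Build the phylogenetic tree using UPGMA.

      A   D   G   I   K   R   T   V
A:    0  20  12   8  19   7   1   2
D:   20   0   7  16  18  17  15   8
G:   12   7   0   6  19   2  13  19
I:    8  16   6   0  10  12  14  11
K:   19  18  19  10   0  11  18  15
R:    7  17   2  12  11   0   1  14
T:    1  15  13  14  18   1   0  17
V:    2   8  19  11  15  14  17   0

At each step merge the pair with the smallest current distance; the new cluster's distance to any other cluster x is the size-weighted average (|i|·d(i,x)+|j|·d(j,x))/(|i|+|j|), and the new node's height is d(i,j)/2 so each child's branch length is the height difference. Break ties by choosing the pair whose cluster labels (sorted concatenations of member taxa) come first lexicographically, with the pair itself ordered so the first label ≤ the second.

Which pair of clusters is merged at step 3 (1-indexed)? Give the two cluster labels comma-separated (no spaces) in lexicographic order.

D,V

iteration 1: select A,T (d=1); attach at lengths (1/2, 1/2); label the merged cluster AT
  updated: d(AT,D)=35/2, d(AT,G)=25/2, d(AT,I)=11, d(AT,K)=37/2, d(AT,R)=4, d(AT,V)=19/2
iteration 2: select G,R (d=2); attach at lengths (1, 1); label the merged cluster GR
  updated: d(AT,GR)=33/4, d(D,GR)=12, d(GR,I)=9, d(GR,K)=15, d(GR,V)=33/2
iteration 3: select D,V (d=8); attach at lengths (4, 4); label the merged cluster DV
  updated: d(AT,DV)=27/2, d(DV,GR)=57/4, d(DV,I)=27/2, d(DV,K)=33/2
iteration 4: select AT,GR (d=33/4); attach at lengths (29/8, 25/8); label the merged cluster AGRT
  updated: d(AGRT,DV)=111/8, d(AGRT,I)=10, d(AGRT,K)=67/4
iteration 5: select AGRT,I (d=10); attach at lengths (7/8, 5); label the merged cluster AGIRT
  updated: d(AGIRT,DV)=69/5, d(AGIRT,K)=77/5
iteration 6: select AGIRT,DV (d=69/5); attach at lengths (19/10, 29/10); label the merged cluster ADGIRTV
  updated: d(ADGIRTV,K)=110/7
iteration 7: select ADGIRTV,K (d=110/7); attach at lengths (67/70, 55/7); label the merged cluster ADGIKRTV
final tree: (((((A:1/2,T:1/2):29/8,(G:1,R:1):25/8):7/8,I:5):19/10,(D:4,V:4):29/10):67/70,K:55/7)
total length: 10427/280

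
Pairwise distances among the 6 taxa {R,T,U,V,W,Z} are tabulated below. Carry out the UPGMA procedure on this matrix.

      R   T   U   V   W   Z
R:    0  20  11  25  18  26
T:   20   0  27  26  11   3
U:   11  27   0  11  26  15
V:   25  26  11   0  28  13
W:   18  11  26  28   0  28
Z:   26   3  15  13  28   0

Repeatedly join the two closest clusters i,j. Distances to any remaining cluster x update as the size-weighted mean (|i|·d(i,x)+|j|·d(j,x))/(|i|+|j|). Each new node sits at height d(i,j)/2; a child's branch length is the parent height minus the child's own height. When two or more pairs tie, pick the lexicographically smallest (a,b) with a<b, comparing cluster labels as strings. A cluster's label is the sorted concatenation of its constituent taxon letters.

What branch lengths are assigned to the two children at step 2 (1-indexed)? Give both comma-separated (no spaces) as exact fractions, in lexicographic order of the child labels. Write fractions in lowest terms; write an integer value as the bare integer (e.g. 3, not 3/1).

11/2,11/2

iteration 1: select T,Z (d=3); attach at lengths (3/2, 3/2); label the merged cluster TZ
  updated: d(R,TZ)=23, d(TZ,U)=21, d(TZ,V)=39/2, d(TZ,W)=39/2
iteration 2: select R,U (d=11); attach at lengths (11/2, 11/2); label the merged cluster RU
  updated: d(RU,TZ)=22, d(RU,V)=18, d(RU,W)=22
iteration 3: select RU,V (d=18); attach at lengths (7/2, 9); label the merged cluster RUV
  updated: d(RUV,TZ)=127/6, d(RUV,W)=24
iteration 4: select TZ,W (d=39/2); attach at lengths (33/4, 39/4); label the merged cluster TWZ
  updated: d(RUV,TWZ)=199/9
iteration 5: select RUV,TWZ (d=199/9); attach at lengths (37/18, 47/36); label the merged cluster RTUVWZ
final tree: (((R:11/2,U:11/2):7/2,V:9):37/18,((T:3/2,Z:3/2):33/4,W:39/4):47/36)
total length: 1723/36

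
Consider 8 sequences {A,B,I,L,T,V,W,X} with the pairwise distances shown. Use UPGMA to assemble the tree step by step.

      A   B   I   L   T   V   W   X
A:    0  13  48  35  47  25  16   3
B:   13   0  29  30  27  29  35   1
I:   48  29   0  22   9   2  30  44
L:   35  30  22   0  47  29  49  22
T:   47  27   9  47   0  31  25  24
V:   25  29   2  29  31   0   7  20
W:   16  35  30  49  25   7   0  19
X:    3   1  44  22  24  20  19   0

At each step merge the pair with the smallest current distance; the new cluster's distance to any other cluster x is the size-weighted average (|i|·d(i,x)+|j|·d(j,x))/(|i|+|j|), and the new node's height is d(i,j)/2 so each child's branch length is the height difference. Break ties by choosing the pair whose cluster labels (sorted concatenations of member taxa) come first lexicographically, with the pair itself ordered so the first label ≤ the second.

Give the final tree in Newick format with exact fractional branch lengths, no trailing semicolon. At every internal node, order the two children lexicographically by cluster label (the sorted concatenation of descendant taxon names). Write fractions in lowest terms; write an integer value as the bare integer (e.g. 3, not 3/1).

(((A:4,(B:1/2,X:1/2):7/2):21/2,L:29/2):23/16,(((I:1,V:1):33/4,W:37/4):19/12,T:65/6):245/48)

iteration 1: select B,X (d=1); attach at lengths (1/2, 1/2); label the merged cluster BX
  updated: d(A,BX)=8, d(BX,I)=73/2, d(BX,L)=26, d(BX,T)=51/2, d(BX,V)=49/2, d(BX,W)=27
iteration 2: select I,V (d=2); attach at lengths (1, 1); label the merged cluster IV
  updated: d(A,IV)=73/2, d(BX,IV)=61/2, d(IV,L)=51/2, d(IV,T)=20, d(IV,W)=37/2
iteration 3: select A,BX (d=8); attach at lengths (4, 7/2); label the merged cluster ABX
  updated: d(ABX,IV)=65/2, d(ABX,L)=29, d(ABX,T)=98/3, d(ABX,W)=70/3
iteration 4: select IV,W (d=37/2); attach at lengths (33/4, 37/4); label the merged cluster IVW
  updated: d(ABX,IVW)=265/9, d(IVW,L)=100/3, d(IVW,T)=65/3
iteration 5: select IVW,T (d=65/3); attach at lengths (19/12, 65/6); label the merged cluster ITVW
  updated: d(ABX,ITVW)=121/4, d(ITVW,L)=147/4
iteration 6: select ABX,L (d=29); attach at lengths (21/2, 29/2); label the merged cluster ABLX
  updated: d(ABLX,ITVW)=255/8
iteration 7: select ABLX,ITVW (d=255/8); attach at lengths (23/16, 245/48); label the merged cluster ABILTVWX
final tree: (((A:4,(B:1/2,X:1/2):7/2):21/2,L:29/2):23/16,(((I:1,V:1):33/4,W:37/4):19/12,T:65/6):245/48)
total length: 1727/24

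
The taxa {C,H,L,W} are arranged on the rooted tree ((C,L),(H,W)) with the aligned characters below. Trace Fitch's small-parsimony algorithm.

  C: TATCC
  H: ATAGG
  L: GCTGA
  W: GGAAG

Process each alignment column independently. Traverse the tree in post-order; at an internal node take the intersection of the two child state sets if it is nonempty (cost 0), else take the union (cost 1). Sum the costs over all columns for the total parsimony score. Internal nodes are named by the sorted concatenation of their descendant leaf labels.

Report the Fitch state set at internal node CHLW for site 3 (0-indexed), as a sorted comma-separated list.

G

[col 0] CL: children C:{T}, L:{G} ∪→ {G,T}; cost 1
[col 0] HW: children H:{A}, W:{G} ∪→ {A,G}; cost 1
[col 0] CHLW: children CL:{G,T}, HW:{A,G} ∩→ {G}; cost 0
[col 1] CL: children C:{A}, L:{C} ∪→ {A,C}; cost 1
[col 1] HW: children H:{T}, W:{G} ∪→ {G,T}; cost 1
[col 1] CHLW: children CL:{A,C}, HW:{G,T} ∪→ {A,C,G,T}; cost 1
[col 2] CL: children C:{T}, L:{T} ∩→ {T}; cost 0
[col 2] HW: children H:{A}, W:{A} ∩→ {A}; cost 0
[col 2] CHLW: children CL:{T}, HW:{A} ∪→ {A,T}; cost 1
[col 3] CL: children C:{C}, L:{G} ∪→ {C,G}; cost 1
[col 3] HW: children H:{G}, W:{A} ∪→ {A,G}; cost 1
[col 3] CHLW: children CL:{C,G}, HW:{A,G} ∩→ {G}; cost 0
[col 4] CL: children C:{C}, L:{A} ∪→ {A,C}; cost 1
[col 4] HW: children H:{G}, W:{G} ∩→ {G}; cost 0
[col 4] CHLW: children CL:{A,C}, HW:{G} ∪→ {A,C,G}; cost 1
per-site changes: [2, 3, 1, 2, 2]; total = 10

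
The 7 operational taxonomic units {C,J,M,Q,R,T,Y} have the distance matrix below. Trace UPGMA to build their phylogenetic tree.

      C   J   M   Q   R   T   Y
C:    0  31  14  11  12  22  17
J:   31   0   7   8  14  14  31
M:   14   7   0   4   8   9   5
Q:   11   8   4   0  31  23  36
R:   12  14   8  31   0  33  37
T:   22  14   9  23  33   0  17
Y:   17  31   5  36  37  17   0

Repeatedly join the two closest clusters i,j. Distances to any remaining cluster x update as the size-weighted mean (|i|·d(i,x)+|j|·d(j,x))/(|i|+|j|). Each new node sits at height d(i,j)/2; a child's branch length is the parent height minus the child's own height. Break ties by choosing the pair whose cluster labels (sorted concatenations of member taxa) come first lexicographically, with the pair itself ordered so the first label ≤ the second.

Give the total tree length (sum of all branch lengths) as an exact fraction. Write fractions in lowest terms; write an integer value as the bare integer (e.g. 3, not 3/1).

step 1: merge (M,Q) at d=4; branch lengths M→2, Q→2; new cluster MQ
  updated: d(C,MQ)=25/2, d(J,MQ)=15/2, d(MQ,R)=39/2, d(MQ,T)=16, d(MQ,Y)=41/2
step 2: merge (J,MQ) at d=15/2; branch lengths J→15/4, MQ→7/4; new cluster JMQ
  updated: d(C,JMQ)=56/3, d(JMQ,R)=53/3, d(JMQ,T)=46/3, d(JMQ,Y)=24
step 3: merge (C,R) at d=12; branch lengths C→6, R→6; new cluster CR
  updated: d(CR,JMQ)=109/6, d(CR,T)=55/2, d(CR,Y)=27
step 4: merge (JMQ,T) at d=46/3; branch lengths JMQ→47/12, T→23/3; new cluster JMQT
  updated: d(CR,JMQT)=41/2, d(JMQT,Y)=89/4
step 5: merge (CR,JMQT) at d=41/2; branch lengths CR→17/4, JMQT→31/12; new cluster CJMQRT
  updated: d(CJMQRT,Y)=143/6
step 6: merge (CJMQRT,Y) at d=143/6; branch lengths CJMQRT→5/3, Y→143/12; new cluster CJMQRTY
final tree: (((C:6,R:6):17/4,((J:15/4,(M:2,Q:2):7/4):47/12,T:23/3):31/12):5/3,Y:143/12)
total length: 107/2

107/2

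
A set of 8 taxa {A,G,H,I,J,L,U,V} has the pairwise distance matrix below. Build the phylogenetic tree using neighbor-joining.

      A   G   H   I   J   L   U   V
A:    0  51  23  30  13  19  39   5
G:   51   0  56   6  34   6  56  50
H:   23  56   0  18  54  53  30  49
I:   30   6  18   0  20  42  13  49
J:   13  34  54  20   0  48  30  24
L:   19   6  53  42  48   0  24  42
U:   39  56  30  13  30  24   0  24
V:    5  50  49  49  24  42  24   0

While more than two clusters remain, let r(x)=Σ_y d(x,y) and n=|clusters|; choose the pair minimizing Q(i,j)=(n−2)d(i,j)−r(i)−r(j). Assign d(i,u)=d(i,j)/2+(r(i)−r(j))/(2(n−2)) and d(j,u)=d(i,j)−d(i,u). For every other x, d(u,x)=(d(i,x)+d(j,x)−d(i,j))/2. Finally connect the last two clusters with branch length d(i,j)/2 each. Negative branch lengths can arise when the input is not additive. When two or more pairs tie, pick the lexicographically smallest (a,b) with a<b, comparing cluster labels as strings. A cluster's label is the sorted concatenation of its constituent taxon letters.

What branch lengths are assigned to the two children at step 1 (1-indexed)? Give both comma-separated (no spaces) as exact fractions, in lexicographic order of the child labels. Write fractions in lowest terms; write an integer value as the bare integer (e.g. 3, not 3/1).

61/12,11/12

iteration 1: select G,L (d=6, Q=-457); attach at lengths (61/12, 11/12); label the merged cluster GL
  updated: d(A,GL)=32, d(GL,H)=103/2, d(GL,I)=21, d(GL,J)=38, d(GL,U)=37, d(GL,V)=43
iteration 2: select A,V (d=5, Q=-311); attach at lengths (-27/10, 77/10); label the merged cluster AV
  updated: d(AV,GL)=35, d(AV,H)=67/2, d(AV,I)=37, d(AV,J)=16, d(AV,U)=29
iteration 3: select AV,J (d=16, Q=-489/2); attach at lengths (113/16, 143/16); label the merged cluster AJV
  updated: d(AJV,GL)=57/2, d(AJV,H)=143/4, d(AJV,I)=41/2, d(AJV,U)=43/2
iteration 4: select AJV,GL (d=57/2, Q=-635/4); attach at lengths (215/24, 469/24); label the merged cluster AGJLV
  updated: d(AGJLV,H)=235/8, d(AGJLV,I)=13/2, d(AGJLV,U)=15
iteration 5: select AGJLV,U (d=15, Q=-631/8); attach at lengths (183/32, 297/32); label the merged cluster AGJLUV
  updated: d(AGJLUV,H)=355/16, d(AGJLUV,I)=9/4
iteration 6: select AGJLUV,H (d=355/16, Q=-679/16); attach at lengths (103/32, 607/32); label the merged cluster AGHJLUV
  updated: d(AGHJLUV,I)=-31/32
iteration 7: select AGHJLUV,I (d=-31/32); attach at lengths (-31/64, -31/64); label the merged cluster AGHIJLUV
final tree: ((((((A:-27/10,V:77/10):113/16,J:143/16):215/24,(G:61/12,L:11/12):469/24):183/32,U:297/32):103/32,H:607/32):-31/64,I:-31/64)
total length: 2935/32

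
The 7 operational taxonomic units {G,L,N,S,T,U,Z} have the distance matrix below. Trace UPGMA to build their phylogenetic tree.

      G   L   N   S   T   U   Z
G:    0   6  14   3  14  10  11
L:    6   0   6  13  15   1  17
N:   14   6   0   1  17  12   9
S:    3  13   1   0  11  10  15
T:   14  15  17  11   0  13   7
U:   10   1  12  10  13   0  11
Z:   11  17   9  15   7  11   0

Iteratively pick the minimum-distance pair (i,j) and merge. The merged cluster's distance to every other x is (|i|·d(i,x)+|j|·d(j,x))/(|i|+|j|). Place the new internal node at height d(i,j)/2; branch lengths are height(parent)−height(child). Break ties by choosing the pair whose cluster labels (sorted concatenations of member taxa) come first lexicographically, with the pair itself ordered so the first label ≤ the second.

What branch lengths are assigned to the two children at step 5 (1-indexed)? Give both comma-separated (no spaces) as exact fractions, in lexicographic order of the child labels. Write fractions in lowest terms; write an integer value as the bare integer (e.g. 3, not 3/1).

1. join L+U (d=1) ⇒ LU; edges |L|=1/2, |U|=1/2
  updated: d(G,LU)=8, d(LU,N)=9, d(LU,S)=23/2, d(LU,T)=14, d(LU,Z)=14
2. join N+S (d=1) ⇒ NS; edges |N|=1/2, |S|=1/2
  updated: d(G,NS)=17/2, d(LU,NS)=41/4, d(NS,T)=14, d(NS,Z)=12
3. join T+Z (d=7) ⇒ TZ; edges |T|=7/2, |Z|=7/2
  updated: d(G,TZ)=25/2, d(LU,TZ)=14, d(NS,TZ)=13
4. join G+LU (d=8) ⇒ GLU; edges |G|=4, |LU|=7/2
  updated: d(GLU,NS)=29/3, d(GLU,TZ)=27/2
5. join GLU+NS (d=29/3) ⇒ GLNSU; edges |GLU|=5/6, |NS|=13/3
  updated: d(GLNSU,TZ)=133/10
6. join GLNSU+TZ (d=133/10) ⇒ GLNSTUZ; edges |GLNSU|=109/60, |TZ|=63/20
final tree: (((G:4,(L:1/2,U:1/2):7/2):5/6,(N:1/2,S:1/2):13/3):109/60,(T:7/2,Z:7/2):63/20)
total length: 799/30

5/6,13/3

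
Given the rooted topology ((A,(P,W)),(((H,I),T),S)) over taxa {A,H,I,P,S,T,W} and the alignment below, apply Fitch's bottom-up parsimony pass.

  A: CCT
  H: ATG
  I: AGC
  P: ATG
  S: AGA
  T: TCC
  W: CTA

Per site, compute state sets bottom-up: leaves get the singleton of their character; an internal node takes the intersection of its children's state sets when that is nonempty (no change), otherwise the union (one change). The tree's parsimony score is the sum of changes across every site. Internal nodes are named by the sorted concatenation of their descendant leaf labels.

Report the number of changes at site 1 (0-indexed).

4

site 0, node PW: P={A} ∪ W={C} → {A,C} (+1)
site 0, node APW: A={C} ∩ PW={A,C} → {C} (+0)
site 0, node HI: H={A} ∩ I={A} → {A} (+0)
site 0, node HIT: HI={A} ∪ T={T} → {A,T} (+1)
site 0, node HIST: HIT={A,T} ∩ S={A} → {A} (+0)
site 0, node AHIPSTW: APW={C} ∪ HIST={A} → {A,C} (+1)
site 1, node PW: P={T} ∩ W={T} → {T} (+0)
site 1, node APW: A={C} ∪ PW={T} → {C,T} (+1)
site 1, node HI: H={T} ∪ I={G} → {G,T} (+1)
site 1, node HIT: HI={G,T} ∪ T={C} → {C,G,T} (+1)
site 1, node HIST: HIT={C,G,T} ∩ S={G} → {G} (+0)
site 1, node AHIPSTW: APW={C,T} ∪ HIST={G} → {C,G,T} (+1)
site 2, node PW: P={G} ∪ W={A} → {A,G} (+1)
site 2, node APW: A={T} ∪ PW={A,G} → {A,G,T} (+1)
site 2, node HI: H={G} ∪ I={C} → {C,G} (+1)
site 2, node HIT: HI={C,G} ∩ T={C} → {C} (+0)
site 2, node HIST: HIT={C} ∪ S={A} → {A,C} (+1)
site 2, node AHIPSTW: APW={A,G,T} ∩ HIST={A,C} → {A} (+0)
per-site changes: [3, 4, 4]; total = 11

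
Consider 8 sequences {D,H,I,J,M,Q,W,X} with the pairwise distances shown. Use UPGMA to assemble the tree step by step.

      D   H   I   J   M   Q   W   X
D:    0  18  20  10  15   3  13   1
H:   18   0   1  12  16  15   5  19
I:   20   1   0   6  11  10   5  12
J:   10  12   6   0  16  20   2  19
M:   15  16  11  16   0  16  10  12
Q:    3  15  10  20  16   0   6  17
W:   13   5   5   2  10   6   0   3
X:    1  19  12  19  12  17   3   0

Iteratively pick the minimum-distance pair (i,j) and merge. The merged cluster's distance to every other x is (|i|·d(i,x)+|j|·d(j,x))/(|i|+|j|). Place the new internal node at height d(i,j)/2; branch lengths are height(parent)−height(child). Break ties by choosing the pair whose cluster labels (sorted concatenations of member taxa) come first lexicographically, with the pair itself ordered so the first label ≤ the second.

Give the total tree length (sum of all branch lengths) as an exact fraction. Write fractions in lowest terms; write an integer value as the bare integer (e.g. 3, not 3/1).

3719/120

step 1: merge (D,X) at d=1; branch lengths D→1/2, X→1/2; new cluster DX
  updated: d(DX,H)=37/2, d(DX,I)=16, d(DX,J)=29/2, d(DX,M)=27/2, d(DX,Q)=10, d(DX,W)=8
step 2: merge (H,I) at d=1; branch lengths H→1/2, I→1/2; new cluster HI
  updated: d(DX,HI)=69/4, d(HI,J)=9, d(HI,M)=27/2, d(HI,Q)=25/2, d(HI,W)=5
step 3: merge (J,W) at d=2; branch lengths J→1, W→1; new cluster JW
  updated: d(DX,JW)=45/4, d(HI,JW)=7, d(JW,M)=13, d(JW,Q)=13
step 4: merge (HI,JW) at d=7; branch lengths HI→3, JW→5/2; new cluster HIJW
  updated: d(DX,HIJW)=57/4, d(HIJW,M)=53/4, d(HIJW,Q)=51/4
step 5: merge (DX,Q) at d=10; branch lengths DX→9/2, Q→5; new cluster DQX
  updated: d(DQX,HIJW)=55/4, d(DQX,M)=43/3
step 6: merge (HIJW,M) at d=53/4; branch lengths HIJW→25/8, M→53/8; new cluster HIJMW
  updated: d(DQX,HIJMW)=208/15
step 7: merge (DQX,HIJMW) at d=208/15; branch lengths DQX→29/15, HIJMW→37/120; new cluster DHIJMQWX
final tree: (((D:1/2,X:1/2):9/2,Q:5):29/15,(((H:1/2,I:1/2):3,(J:1,W:1):5/2):25/8,M:53/8):37/120)
total length: 3719/120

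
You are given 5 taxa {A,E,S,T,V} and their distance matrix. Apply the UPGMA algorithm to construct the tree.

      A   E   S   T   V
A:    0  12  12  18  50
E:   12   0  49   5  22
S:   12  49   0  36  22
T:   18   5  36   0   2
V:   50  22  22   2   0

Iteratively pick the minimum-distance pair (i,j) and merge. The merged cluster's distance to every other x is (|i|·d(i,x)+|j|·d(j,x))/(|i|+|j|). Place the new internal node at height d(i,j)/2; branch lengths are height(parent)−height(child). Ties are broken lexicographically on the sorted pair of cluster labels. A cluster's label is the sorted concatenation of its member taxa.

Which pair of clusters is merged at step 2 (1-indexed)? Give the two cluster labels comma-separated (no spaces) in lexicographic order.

1. join T+V (d=2) ⇒ TV; edges |T|=1, |V|=1
  updated: d(A,TV)=34, d(E,TV)=27/2, d(S,TV)=29
2. join A+E (d=12) ⇒ AE; edges |A|=6, |E|=6
  updated: d(AE,S)=61/2, d(AE,TV)=95/4
3. join AE+TV (d=95/4) ⇒ AETV; edges |AE|=47/8, |TV|=87/8
  updated: d(AETV,S)=119/4
4. join AETV+S (d=119/4) ⇒ AESTV; edges |AETV|=3, |S|=119/8
final tree: (((A:6,E:6):47/8,(T:1,V:1):87/8):3,S:119/8)
total length: 389/8

A,E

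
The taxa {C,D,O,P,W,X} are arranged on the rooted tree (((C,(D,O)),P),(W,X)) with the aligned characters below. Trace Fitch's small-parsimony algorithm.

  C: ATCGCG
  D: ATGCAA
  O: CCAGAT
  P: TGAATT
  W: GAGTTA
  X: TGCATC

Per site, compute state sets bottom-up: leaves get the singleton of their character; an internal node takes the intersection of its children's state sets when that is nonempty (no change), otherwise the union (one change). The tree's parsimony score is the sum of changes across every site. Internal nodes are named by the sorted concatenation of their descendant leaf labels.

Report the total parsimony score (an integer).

DO@0: {A} ∪ {C} = {A,C} (union, +1)
CDO@0: {A} ∩ {A,C} = {A} (intersection, +0)
CDOP@0: {A} ∪ {T} = {A,T} (union, +1)
WX@0: {G} ∪ {T} = {G,T} (union, +1)
CDOPWX@0: {A,T} ∩ {G,T} = {T} (intersection, +0)
DO@1: {T} ∪ {C} = {C,T} (union, +1)
CDO@1: {T} ∩ {C,T} = {T} (intersection, +0)
CDOP@1: {T} ∪ {G} = {G,T} (union, +1)
WX@1: {A} ∪ {G} = {A,G} (union, +1)
CDOPWX@1: {G,T} ∩ {A,G} = {G} (intersection, +0)
DO@2: {G} ∪ {A} = {A,G} (union, +1)
CDO@2: {C} ∪ {A,G} = {A,C,G} (union, +1)
CDOP@2: {A,C,G} ∩ {A} = {A} (intersection, +0)
WX@2: {G} ∪ {C} = {C,G} (union, +1)
CDOPWX@2: {A} ∪ {C,G} = {A,C,G} (union, +1)
DO@3: {C} ∪ {G} = {C,G} (union, +1)
CDO@3: {G} ∩ {C,G} = {G} (intersection, +0)
CDOP@3: {G} ∪ {A} = {A,G} (union, +1)
WX@3: {T} ∪ {A} = {A,T} (union, +1)
CDOPWX@3: {A,G} ∩ {A,T} = {A} (intersection, +0)
DO@4: {A} ∩ {A} = {A} (intersection, +0)
CDO@4: {C} ∪ {A} = {A,C} (union, +1)
CDOP@4: {A,C} ∪ {T} = {A,C,T} (union, +1)
WX@4: {T} ∩ {T} = {T} (intersection, +0)
CDOPWX@4: {A,C,T} ∩ {T} = {T} (intersection, +0)
DO@5: {A} ∪ {T} = {A,T} (union, +1)
CDO@5: {G} ∪ {A,T} = {A,G,T} (union, +1)
CDOP@5: {A,G,T} ∩ {T} = {T} (intersection, +0)
WX@5: {A} ∪ {C} = {A,C} (union, +1)
CDOPWX@5: {T} ∪ {A,C} = {A,C,T} (union, +1)
per-site changes: [3, 3, 4, 3, 2, 4]; total = 19

19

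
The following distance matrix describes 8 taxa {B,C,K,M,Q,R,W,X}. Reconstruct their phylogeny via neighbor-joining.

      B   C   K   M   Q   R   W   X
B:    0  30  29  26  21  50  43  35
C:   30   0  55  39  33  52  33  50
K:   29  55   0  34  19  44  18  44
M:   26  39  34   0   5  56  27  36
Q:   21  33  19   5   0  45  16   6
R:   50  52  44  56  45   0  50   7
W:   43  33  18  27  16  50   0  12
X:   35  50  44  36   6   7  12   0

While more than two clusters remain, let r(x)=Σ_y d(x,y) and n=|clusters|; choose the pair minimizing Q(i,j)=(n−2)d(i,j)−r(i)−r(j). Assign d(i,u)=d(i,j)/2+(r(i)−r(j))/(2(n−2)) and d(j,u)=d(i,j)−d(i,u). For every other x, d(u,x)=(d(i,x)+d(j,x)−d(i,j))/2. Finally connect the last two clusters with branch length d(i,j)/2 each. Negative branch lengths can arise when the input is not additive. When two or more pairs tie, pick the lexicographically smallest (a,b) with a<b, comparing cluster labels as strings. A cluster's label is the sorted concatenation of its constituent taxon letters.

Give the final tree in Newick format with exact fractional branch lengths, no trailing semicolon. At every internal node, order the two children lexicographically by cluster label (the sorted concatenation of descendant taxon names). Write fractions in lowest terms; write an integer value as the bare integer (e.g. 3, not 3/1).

((((B:201/20,C:399/20):53/8,(M:9,Q:-4):45/8):3,(K:38/3,W:16/3):41/8):159/16,(R:13,X:-6):159/16)

iteration 1: select R,X (d=7, Q=-452); attach at lengths (13, -6); label the merged cluster RX
  updated: d(B,RX)=39, d(C,RX)=95/2, d(K,RX)=81/2, d(M,RX)=85/2, d(Q,RX)=22, d(RX,W)=55/2
iteration 2: select B,C (d=30, Q=-551/2); attach at lengths (201/20, 399/20); label the merged cluster BC
  updated: d(BC,K)=27, d(BC,M)=35/2, d(BC,Q)=12, d(BC,RX)=113/4, d(BC,W)=23
iteration 3: select M,Q (d=5, Q=-180); attach at lengths (9, -4); label the merged cluster MQ
  updated: d(BC,MQ)=49/4, d(K,MQ)=24, d(MQ,RX)=119/4, d(MQ,W)=19
iteration 4: select K,W (d=18, Q=-143); attach at lengths (38/3, 16/3); label the merged cluster KW
  updated: d(BC,KW)=16, d(KW,MQ)=25/2, d(KW,RX)=25
iteration 5: select BC,MQ (d=49/4, Q=-173/2); attach at lengths (53/8, 45/8); label the merged cluster BCMQ
  updated: d(BCMQ,KW)=65/8, d(BCMQ,RX)=183/8
iteration 6: select BCMQ,KW (d=65/8, Q=-56); attach at lengths (3, 41/8); label the merged cluster BCKMQW
  updated: d(BCKMQW,RX)=159/8
iteration 7: select BCKMQW,RX (d=159/8); attach at lengths (159/16, 159/16); label the merged cluster BCKMQRWX
final tree: ((((B:201/20,C:399/20):53/8,(M:9,Q:-4):45/8):3,(K:38/3,W:16/3):41/8):159/16,(R:13,X:-6):159/16)
total length: 401/4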